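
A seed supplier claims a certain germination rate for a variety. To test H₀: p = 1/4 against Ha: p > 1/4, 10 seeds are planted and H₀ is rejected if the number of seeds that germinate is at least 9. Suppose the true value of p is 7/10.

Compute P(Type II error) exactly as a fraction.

β = P(fail to reject H₀ | Ha true) = P(S ≤ 8 | p = 7/10), S ~ Binomial(10, 7/10).
Equivalently, β = 1 − P(S ≥ 9) = 8506916541/10000000000.

8506916541/10000000000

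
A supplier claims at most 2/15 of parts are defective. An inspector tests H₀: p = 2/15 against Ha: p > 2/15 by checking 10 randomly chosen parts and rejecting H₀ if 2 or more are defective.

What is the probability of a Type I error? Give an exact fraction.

The significance level is the probability, assuming p = 2/15, of seeing 2 or more defectives in 10 draws.
Computing the lower-tail complement: 1 − 116649493103/192216796875 = 75567303772/192216796875.

75567303772/192216796875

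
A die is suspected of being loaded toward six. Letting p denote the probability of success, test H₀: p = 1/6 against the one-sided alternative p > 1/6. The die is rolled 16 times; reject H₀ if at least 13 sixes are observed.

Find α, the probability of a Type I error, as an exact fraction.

The Type I error probability is α = P(X ≥ 13) computed under H₀, where X ~ Binomial(16, 1/6).
Adding the binomial terms for j = 13 through 16 with p = 1/6 yields 73081/2821109907456.

73081/2821109907456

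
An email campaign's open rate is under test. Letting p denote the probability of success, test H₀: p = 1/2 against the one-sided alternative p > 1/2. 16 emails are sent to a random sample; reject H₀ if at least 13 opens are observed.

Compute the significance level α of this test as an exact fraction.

697/65536

Under H₀, Y ~ Binomial(16, 1/2), and α = P(Y ≥ 13).
That's C(16,13) + C(16,14) + C(16,15) + C(16,16) over 2^16, i.e. (560 + 120 + 16 + 1)/65536 = 697/65536.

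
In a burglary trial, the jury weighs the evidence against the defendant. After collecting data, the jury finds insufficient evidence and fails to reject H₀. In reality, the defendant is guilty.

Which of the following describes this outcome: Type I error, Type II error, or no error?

Type II error

The conventional null hypothesis here is that the defendant is innocent.
H₀ was not rejected, but H₀ is actually false.
Failing to reject a false null hypothesis is a Type II error (false negative).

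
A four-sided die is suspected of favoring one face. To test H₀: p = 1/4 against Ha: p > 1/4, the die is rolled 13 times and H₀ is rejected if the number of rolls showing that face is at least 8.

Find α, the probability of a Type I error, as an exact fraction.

Under H₀, X ~ Binomial(13, 1/4), and α = P(X ≥ 8).
Adding the binomial terms for j = 8 through 13 with p = 1/4 yields 23695/4194304.

23695/4194304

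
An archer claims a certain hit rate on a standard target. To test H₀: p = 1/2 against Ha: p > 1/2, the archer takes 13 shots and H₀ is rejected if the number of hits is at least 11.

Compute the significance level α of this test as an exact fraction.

α = P(reject H₀ | H₀ true) = P(S ≥ 11 | p = 1/2), with S ~ Binomial(13, 1/2).
P(S ≥ 11) = [C(13,11) + C(13,12) + C(13,13)] / 2^13 = (78 + 13 + 1) / 8192 = 92/8192 = 23/2048.

23/2048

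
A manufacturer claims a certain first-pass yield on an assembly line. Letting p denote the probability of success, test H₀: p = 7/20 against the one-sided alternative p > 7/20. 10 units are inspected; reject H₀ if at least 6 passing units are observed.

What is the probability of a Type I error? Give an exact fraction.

486062490487/5120000000000

Under H₀, X ~ Binomial(10, 7/20), and α = P(X ≥ 6).
Adding the binomial terms for j = 6 through 10 with p = 7/20 yields 486062490487/5120000000000.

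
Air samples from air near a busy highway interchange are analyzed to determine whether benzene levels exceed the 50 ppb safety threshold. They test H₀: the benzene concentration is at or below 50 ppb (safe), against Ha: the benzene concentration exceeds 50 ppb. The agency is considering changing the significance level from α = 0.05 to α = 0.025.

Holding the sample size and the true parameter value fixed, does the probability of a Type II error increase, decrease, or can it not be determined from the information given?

Tightening α shrinks the rejection region. When Ha holds, fewer sample outcomes clear the stricter threshold, so more fall in the acceptance region.

It increases.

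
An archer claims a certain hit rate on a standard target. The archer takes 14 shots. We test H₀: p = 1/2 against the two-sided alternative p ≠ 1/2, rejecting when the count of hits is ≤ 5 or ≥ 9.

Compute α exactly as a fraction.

α = P(S ≤ 5 or S ≥ 9 | p = 1/2), S ~ Binomial(14, 1/2).
Each tail has probability (1 + 14 + 91 + 364 + 1001 + 2002)/16384; doubling gives α = 6946/16384 = 3473/8192.

3473/8192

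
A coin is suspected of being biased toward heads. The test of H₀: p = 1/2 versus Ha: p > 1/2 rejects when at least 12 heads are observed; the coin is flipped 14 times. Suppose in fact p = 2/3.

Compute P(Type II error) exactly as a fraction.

β = P(fail to reject H₀ | Ha true) = P(X ≤ 11 | p = 2/3), X ~ Binomial(14, 2/3).
Equivalently, β = 1 − P(X ≥ 12) = 1426387/1594323.

1426387/1594323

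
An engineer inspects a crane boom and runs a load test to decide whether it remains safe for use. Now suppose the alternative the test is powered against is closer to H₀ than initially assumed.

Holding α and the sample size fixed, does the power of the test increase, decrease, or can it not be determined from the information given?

It decreases.

A smaller departure from H₀ means the test statistic under Ha is distributed closer to where it would be under H₀; rejection becomes less likely.
Since power = 1 − β and β increases, power decreases.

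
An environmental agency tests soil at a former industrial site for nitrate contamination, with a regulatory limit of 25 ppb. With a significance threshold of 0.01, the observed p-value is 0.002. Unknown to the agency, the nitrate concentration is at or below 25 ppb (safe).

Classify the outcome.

The conventional null hypothesis is that the nitrate concentration is at or below 25 ppb (safe).
Since p = 0.002 < α = 0.01, H₀ is rejected.
H₀ is true (actually the nitrate concentration is at or below 25 ppb (safe)).
Rejecting a true H₀ is a Type I error.

Type I error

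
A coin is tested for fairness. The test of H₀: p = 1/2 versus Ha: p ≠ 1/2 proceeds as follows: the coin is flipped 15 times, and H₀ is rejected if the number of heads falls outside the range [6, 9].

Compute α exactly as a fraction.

309/1024

The significance level is the null-hypothesis probability of the rejection region {≤5} ∪ {≥10}.
Each tail has probability (1 + 15 + 105 + 455 + 1365 + 3003)/32768; doubling gives α = 9888/32768 = 309/1024.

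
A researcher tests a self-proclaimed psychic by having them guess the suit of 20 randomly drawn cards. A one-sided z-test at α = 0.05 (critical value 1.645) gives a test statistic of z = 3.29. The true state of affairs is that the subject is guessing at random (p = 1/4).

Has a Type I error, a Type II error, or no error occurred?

The conventional null hypothesis is that the subject is guessing at random (p = 1/4).
Since z = 3.29 > z* = 1.645, H₀ is rejected.
H₀ is true (actually the subject is guessing at random (p = 1/4)).
Rejecting a true H₀ is a Type I error.

Type I error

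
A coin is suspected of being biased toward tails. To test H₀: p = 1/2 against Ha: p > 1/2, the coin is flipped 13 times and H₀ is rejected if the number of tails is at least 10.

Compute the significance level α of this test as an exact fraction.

189/4096

Under H₀, Y ~ Binomial(13, 1/2), and α = P(Y ≥ 10).
Summing the upper tail: (286 + 78 + 13 + 1) / 2^13 = 378/8192 = 189/4096.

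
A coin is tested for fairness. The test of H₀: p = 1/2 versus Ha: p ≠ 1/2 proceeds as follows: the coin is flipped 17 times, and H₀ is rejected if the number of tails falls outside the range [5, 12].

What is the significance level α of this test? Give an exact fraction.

1607/32768

The significance level is the null-hypothesis probability of the rejection region {≤4} ∪ {≥13}.
Each tail has probability (1 + 17 + 136 + 680 + 2380)/131072; doubling gives α = 6428/131072 = 1607/32768.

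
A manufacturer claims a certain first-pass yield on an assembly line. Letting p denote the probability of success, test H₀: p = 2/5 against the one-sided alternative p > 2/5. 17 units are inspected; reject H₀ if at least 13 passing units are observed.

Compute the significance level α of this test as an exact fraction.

The Type I error probability is α = P(Y ≥ 13) computed under H₀, where Y ~ Binomial(17, 2/5).
Adding the binomial terms for j = 13 through 17 with p = 2/5 yields 384729088/152587890625.

384729088/152587890625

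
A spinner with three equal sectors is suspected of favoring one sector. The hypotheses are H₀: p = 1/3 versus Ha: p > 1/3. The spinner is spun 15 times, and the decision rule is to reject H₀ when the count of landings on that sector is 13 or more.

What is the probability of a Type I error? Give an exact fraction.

451/14348907

The Type I error probability is α = P(X ≥ 13) computed under H₀, where X ~ Binomial(15, 1/3).
Adding the binomial terms for j = 13 through 15 with p = 1/3 yields 451/14348907.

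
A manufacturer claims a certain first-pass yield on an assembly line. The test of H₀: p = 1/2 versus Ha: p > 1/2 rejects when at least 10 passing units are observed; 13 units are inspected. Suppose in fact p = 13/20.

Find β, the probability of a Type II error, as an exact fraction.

739046497348117/1024000000000000

Under the alternative p = 13/20, Y ~ Binomial(13, 13/20); β is the probability the test does not reject, P(Y < 10).
Equivalently, β = 1 − P(Y ≥ 10) = 739046497348117/1024000000000000.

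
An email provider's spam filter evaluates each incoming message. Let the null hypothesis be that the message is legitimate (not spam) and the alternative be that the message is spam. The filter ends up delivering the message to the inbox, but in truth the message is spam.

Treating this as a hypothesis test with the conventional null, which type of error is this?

Type II error

'Delivering the message to the inbox' corresponds to failing to reject H₀.
H₀ was not rejected but H₀ is false — a Type II error (false negative).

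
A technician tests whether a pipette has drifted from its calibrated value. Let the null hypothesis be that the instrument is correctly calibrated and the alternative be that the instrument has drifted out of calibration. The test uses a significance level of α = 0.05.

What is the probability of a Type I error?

0.05

The significance level α is, by definition, the probability of a Type I error — P(reject H₀ | H₀ true).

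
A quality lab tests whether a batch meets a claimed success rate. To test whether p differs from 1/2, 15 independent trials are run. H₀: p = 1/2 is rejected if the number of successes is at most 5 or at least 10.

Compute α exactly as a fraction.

309/1024

α = P(Y ≤ 5 or Y ≥ 10 | p = 1/2), Y ~ Binomial(15, 1/2).
By symmetry, α = 2·P(Y ≤ 5) = 2·(1 + 15 + 105 + 455 + 1365 + 3003)/32768 = 9888/32768 = 309/1024.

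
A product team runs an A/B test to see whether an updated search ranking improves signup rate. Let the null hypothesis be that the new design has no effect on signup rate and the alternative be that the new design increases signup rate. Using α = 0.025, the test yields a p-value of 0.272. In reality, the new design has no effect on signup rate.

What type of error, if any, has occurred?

Neither — the decision is correct.

Since p = 0.272 ≥ α = 0.025, H₀ is not rejected.
H₀ is true (actually the new design has no effect on signup rate).
The decision matches the true state — no error.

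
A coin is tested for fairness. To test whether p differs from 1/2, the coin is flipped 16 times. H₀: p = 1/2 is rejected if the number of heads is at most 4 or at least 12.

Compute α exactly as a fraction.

2517/32768

The significance level is the null-hypothesis probability of the rejection region {≤4} ∪ {≥12}.
By symmetry, α = 2·P(X ≤ 4) = 2·(1 + 16 + 120 + 560 + 1820)/65536 = 5034/65536 = 2517/32768.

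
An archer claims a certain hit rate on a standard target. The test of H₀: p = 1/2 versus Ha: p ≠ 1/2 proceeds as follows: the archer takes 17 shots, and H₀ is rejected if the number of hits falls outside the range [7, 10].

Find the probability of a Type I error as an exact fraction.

The significance level is the null-hypothesis probability of the rejection region {≤6} ∪ {≥11}.
The two tails are symmetric, so α = 2·(1 + 17 + 136 + 680 + 2380 + 6188 + 12376)/2^17 = 43556/131072 = 10889/32768.

10889/32768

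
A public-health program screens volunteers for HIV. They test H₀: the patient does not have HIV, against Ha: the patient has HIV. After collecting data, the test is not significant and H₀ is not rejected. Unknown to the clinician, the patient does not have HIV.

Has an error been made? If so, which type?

No error — this is a correct decision.

The test retained a true H₀ — the decision matches the true state.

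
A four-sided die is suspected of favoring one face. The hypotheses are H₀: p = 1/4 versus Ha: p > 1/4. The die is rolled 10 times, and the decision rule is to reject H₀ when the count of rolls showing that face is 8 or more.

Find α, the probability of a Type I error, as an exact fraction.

109/262144

Under H₀, X ~ Binomial(10, 1/4), and α = P(X ≥ 8).
P(X ≥ 8) = Σ_{j=8}^{10} C(10,j)·(1/4)^j·(3/4)^{10-j} = 109/262144.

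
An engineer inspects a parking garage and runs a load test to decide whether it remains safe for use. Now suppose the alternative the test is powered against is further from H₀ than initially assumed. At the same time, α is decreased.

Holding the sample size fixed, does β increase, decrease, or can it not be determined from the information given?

Cannot be determined from the information given.

The first change alone would make β decrease; the second alone would make β increase. Which effect dominates depends on the magnitudes, which are not given.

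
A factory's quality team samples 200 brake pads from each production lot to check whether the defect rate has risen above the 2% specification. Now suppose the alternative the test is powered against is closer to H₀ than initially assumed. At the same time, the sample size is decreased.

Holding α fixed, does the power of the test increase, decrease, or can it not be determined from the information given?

It decreases.

A smaller departure from H₀ means the test statistic under Ha is distributed closer to where it would be under H₀; rejection becomes less likely. A smaller sample increases the standard error, so the sampling distributions under H₀ and Ha overlap more. Both changes push β in the same direction.
Since power = 1 − β and β increases, power decreases.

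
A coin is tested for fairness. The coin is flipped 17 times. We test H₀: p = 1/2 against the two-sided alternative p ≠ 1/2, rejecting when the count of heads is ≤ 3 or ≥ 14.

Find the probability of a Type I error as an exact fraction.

417/32768

Under H₀, S ~ Binomial(17, 1/2); α is the probability of landing in either tail, P(S ≤ 3) + P(S ≥ 14).
By symmetry, α = 2·P(S ≤ 3) = 2·(1 + 17 + 136 + 680)/131072 = 1668/131072 = 417/32768.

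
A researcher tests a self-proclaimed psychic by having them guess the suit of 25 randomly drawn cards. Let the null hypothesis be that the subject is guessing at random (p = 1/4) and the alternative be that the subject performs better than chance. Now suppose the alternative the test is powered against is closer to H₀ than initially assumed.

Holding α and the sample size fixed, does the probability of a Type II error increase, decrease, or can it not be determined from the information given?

It increases.

A smaller departure from H₀ means the test statistic under Ha is distributed closer to where it would be under H₀; rejection becomes less likely.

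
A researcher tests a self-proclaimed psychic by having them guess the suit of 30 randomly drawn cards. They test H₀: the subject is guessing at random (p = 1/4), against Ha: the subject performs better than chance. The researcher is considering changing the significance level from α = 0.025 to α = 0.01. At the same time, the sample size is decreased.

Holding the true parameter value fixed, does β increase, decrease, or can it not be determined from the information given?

A smaller α moves the rejection region further into the tail. With the alternative true, more outcomes now fall outside the rejection region, so failing to reject becomes more likely. Reducing n widens both sampling distributions, so the test has less ability to distinguish Ha from H₀. Both changes push β in the same direction.

It increases.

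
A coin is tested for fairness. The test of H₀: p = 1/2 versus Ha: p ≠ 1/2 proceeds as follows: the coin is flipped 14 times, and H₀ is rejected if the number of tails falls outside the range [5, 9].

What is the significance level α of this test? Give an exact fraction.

1471/8192

The significance level is the null-hypothesis probability of the rejection region {≤4} ∪ {≥10}.
Each tail has probability (1 + 14 + 91 + 364 + 1001)/16384; doubling gives α = 2942/16384 = 1471/8192.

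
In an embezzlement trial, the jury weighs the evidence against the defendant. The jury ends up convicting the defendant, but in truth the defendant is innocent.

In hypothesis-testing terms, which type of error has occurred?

The null hypothesis here is that the defendant is innocent.
'Convicting the defendant' corresponds to rejecting H₀.
H₀ was rejected but H₀ is true — a Type I error (false positive).

Type I error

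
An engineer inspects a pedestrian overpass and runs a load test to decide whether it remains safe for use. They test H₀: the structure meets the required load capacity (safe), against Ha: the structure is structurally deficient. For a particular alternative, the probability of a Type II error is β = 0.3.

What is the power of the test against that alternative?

Power = 1 − β = 1 − 0.3 = 0.7.

0.7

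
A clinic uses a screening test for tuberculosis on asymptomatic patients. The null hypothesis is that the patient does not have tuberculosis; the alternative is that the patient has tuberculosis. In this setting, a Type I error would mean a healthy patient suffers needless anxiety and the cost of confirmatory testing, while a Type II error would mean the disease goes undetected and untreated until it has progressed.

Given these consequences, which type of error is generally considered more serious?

Type II error

The Type II consequence (the disease goes undetected and untreated until it has progressed) is more severe than the Type I consequence (a healthy patient suffers needless anxiety and the cost of confirmatory testing).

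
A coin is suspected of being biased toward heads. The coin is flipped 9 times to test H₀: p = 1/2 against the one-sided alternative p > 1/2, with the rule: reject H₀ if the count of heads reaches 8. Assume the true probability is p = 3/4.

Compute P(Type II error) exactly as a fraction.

45853/65536

Under the alternative p = 3/4, K ~ Binomial(9, 3/4); β is the probability the test does not reject, P(K < 8).
Equivalently, β = 1 − P(K ≥ 8) = 45853/65536.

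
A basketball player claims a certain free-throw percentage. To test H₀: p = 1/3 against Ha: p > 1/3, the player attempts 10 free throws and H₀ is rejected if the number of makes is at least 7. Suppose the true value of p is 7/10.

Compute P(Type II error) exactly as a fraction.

218993301/625000000

β = P(fail to reject H₀ | Ha true) = P(S ≤ 6 | p = 7/10), S ~ Binomial(10, 7/10).
Adding the binomial probabilities P(S=0)+…+P(S=6) at p = 7/10 gives 218993301/625000000.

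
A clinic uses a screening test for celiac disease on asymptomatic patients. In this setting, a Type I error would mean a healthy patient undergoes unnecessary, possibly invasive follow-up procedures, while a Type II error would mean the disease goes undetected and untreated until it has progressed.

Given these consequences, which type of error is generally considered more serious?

Type II error

The Type II consequence (the disease goes undetected and untreated until it has progressed) is more severe than the Type I consequence (a healthy patient undergoes unnecessary, possibly invasive follow-up procedures).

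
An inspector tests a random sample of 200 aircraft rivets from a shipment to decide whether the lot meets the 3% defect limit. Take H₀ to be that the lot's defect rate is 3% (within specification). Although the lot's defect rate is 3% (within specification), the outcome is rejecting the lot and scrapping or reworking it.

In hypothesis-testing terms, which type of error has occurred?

'Rejecting the lot and scrapping or reworking it' corresponds to rejecting H₀.
H₀ was rejected but H₀ is true — a Type I error (false positive).

Type I error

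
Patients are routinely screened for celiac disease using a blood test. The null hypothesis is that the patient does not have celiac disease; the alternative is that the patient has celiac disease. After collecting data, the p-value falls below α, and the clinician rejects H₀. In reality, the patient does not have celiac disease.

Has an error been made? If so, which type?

Type I error

H₀ was rejected, but H₀ is actually true.
Rejecting a true null hypothesis is a Type I error (false positive).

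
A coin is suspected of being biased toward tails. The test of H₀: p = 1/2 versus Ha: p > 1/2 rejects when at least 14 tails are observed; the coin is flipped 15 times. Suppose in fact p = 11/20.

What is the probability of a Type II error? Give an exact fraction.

16356278262148423407/16384000000000000000

β = P(fail to reject H₀ | Ha true) = P(Y ≤ 13 | p = 11/20), Y ~ Binomial(15, 11/20).
Equivalently, β = 1 − P(Y ≥ 14) = 16356278262148423407/16384000000000000000.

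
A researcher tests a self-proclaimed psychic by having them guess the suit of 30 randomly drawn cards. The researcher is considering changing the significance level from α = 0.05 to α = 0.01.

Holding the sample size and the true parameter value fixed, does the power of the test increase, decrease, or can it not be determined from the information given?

It decreases.

Tightening α shrinks the rejection region. When Ha holds, fewer sample outcomes clear the stricter threshold, so more fall in the acceptance region.
Since power = 1 − β and β increases, power decreases.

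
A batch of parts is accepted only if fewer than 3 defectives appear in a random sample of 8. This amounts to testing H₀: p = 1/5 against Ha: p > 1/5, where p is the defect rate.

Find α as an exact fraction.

α = P(reject H₀ | H₀ true) = P(Y ≥ 3 | p = 1/5), Y ~ Binomial(8, 1/5).
Via the complement, α = 1 − Σ_{j=0}^{2} C(8,j)(1/5)^j(4/5)^{8-j} = 79329/390625.

79329/390625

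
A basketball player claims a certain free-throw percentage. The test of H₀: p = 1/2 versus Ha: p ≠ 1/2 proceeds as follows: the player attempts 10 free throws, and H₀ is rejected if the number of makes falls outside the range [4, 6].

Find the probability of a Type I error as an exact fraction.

11/32

The significance level is the null-hypothesis probability of the rejection region {≤3} ∪ {≥7}.
Each tail has probability (1 + 10 + 45 + 120)/1024; doubling gives α = 352/1024 = 11/32.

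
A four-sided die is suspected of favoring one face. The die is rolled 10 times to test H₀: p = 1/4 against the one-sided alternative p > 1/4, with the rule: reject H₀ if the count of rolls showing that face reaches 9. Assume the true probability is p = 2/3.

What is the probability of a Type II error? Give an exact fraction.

17635/19683

β = P(fail to reject H₀ | Ha true) = P(K ≤ 8 | p = 2/3), K ~ Binomial(10, 2/3).
Summing C(10,j)·(2/3)^j·(1/3)^{10-j} for j = 0..8 gives 17635/19683.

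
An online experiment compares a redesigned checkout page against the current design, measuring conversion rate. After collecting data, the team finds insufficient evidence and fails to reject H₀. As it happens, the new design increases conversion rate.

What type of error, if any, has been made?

Type II error

The conventional null hypothesis here is that the new design has no effect on conversion rate.
H₀ was not rejected, but H₀ is actually false.
Failing to reject a false null hypothesis is a Type II error (false negative).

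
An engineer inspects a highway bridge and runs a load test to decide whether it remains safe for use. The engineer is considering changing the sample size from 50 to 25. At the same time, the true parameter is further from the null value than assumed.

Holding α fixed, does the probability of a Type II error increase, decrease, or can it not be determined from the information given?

The first change alone would make β increase; the second alone would make β decrease. Which effect dominates depends on the magnitudes, which are not given.

Cannot be determined from the information given.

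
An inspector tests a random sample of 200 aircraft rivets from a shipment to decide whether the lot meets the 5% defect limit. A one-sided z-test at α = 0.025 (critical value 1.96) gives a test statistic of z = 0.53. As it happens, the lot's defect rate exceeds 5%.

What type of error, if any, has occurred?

Type II error

The conventional null hypothesis is that the lot's defect rate is 5% (within specification).
Since z = 0.53 ≤ z* = 1.96, H₀ is not rejected.
H₀ is false (actually the lot's defect rate exceeds 5%).
Failing to reject a false H₀ is a Type II error.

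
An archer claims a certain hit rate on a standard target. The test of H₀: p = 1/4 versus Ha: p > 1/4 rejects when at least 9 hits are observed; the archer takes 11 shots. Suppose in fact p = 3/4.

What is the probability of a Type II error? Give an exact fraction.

2285053/4194304

β = P(fail to reject H₀ | Ha true) = P(S ≤ 8 | p = 3/4), S ~ Binomial(11, 3/4).
Equivalently, β = 1 − P(S ≥ 9) = 2285053/4194304.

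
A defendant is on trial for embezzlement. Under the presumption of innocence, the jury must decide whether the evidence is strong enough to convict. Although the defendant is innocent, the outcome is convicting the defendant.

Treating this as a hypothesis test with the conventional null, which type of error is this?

The null hypothesis here is that the defendant is innocent.
'Convicting the defendant' corresponds to rejecting H₀.
H₀ was rejected but H₀ is true — a Type I error (false positive).

Type I error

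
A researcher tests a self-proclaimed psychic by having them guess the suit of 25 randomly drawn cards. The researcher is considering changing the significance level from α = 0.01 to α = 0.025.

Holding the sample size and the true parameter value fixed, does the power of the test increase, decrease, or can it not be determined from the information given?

With a larger α the critical value moves toward the center, so more of the Ha sampling distribution lies in the rejection region.
Since power = 1 − β and β decreases, power increases.

It increases.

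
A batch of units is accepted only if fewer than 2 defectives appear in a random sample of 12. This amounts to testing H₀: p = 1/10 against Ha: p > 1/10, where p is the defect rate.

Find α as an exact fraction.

The significance level is the probability, assuming p = 1/10, of seeing 2 or more defectives in 12 draws.
α = 1 − P(Y ≤ 1) = 1 − 659002251789/1000000000000 = 340997748211/1000000000000.

340997748211/1000000000000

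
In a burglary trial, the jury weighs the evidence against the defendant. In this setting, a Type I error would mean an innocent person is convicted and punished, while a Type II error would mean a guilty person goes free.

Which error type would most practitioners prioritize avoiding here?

Type I error

The Type I consequence (an innocent person is convicted and punished) is more severe than the Type II consequence (a guilty person goes free).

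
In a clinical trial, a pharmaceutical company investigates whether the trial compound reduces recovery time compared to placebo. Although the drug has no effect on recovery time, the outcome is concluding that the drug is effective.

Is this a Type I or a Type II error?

The null hypothesis here is that the drug has no effect on recovery time.
'Concluding that the drug is effective' corresponds to rejecting H₀.
H₀ was rejected but H₀ is true — a Type I error (false positive).

Type I error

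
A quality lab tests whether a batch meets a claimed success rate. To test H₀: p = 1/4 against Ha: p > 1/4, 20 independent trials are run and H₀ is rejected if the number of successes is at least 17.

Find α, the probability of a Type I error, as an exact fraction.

32551/1099511627776

α = P(reject H₀ | H₀ true) = P(K ≥ 17 | p = 1/4), with K ~ Binomial(20, 1/4).
Summing C(20,j)(1/4)^j(3/4)^{20−j} for j = 17,…,20 gives 32551/1099511627776.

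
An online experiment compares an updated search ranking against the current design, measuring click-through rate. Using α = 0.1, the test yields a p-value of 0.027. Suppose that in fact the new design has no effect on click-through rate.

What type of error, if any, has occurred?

Type I error

The conventional null hypothesis is that the new design has no effect on click-through rate.
Since p = 0.027 < α = 0.1, H₀ is rejected.
H₀ is true (actually the new design has no effect on click-through rate).
Rejecting a true H₀ is a Type I error.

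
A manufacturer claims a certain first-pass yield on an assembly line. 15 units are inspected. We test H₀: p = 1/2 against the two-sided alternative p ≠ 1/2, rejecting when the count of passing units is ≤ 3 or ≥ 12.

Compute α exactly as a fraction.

The significance level is the null-hypothesis probability of the rejection region {≤3} ∪ {≥12}.
By symmetry, α = 2·P(Y ≤ 3) = 2·(1 + 15 + 105 + 455)/32768 = 1152/32768 = 9/256.

9/256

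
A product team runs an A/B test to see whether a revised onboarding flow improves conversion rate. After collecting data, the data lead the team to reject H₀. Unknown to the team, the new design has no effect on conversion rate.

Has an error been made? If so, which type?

Type I error

The conventional null hypothesis here is that the new design has no effect on conversion rate.
H₀ was rejected, but H₀ is actually true.
Rejecting a true null hypothesis is a Type I error (false positive).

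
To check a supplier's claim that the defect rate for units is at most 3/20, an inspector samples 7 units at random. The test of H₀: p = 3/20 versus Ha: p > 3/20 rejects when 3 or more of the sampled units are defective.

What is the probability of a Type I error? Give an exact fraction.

α = P(reject H₀ | H₀ true) = P(K ≥ 3 | p = 3/20), K ~ Binomial(7, 3/20).
Via the complement, α = 1 − Σ_{j=0}^{2} C(7,j)(3/20)^j(17/20)^{7-j} = 18883881/256000000.

18883881/256000000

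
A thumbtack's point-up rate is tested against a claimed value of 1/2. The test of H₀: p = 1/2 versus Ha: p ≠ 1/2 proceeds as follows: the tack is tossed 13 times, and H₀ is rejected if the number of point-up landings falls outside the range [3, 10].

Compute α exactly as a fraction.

23/1024

α = P(K ≤ 2 or K ≥ 11 | p = 1/2), K ~ Binomial(13, 1/2).
Each tail has probability (1 + 13 + 78)/8192; doubling gives α = 184/8192 = 23/1024.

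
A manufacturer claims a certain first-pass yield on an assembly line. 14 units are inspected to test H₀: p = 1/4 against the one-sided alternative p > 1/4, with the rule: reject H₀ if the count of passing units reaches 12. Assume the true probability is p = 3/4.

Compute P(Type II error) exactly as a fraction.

A Type II error is failing to reject when Ha holds: with p = 3/4, β = P(S ≤ 11).
Adding the binomial probabilities P(S=0)+…+P(S=11) at p = 3/4 gives 96485417/134217728.

96485417/134217728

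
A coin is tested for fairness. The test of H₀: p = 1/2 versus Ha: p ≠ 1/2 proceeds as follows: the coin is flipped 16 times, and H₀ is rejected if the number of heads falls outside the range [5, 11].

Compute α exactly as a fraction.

2517/32768

α = P(X ≤ 4 or X ≥ 12 | p = 1/2), X ~ Binomial(16, 1/2).
The two tails are symmetric, so α = 2·(1 + 16 + 120 + 560 + 1820)/2^16 = 5034/65536 = 2517/32768.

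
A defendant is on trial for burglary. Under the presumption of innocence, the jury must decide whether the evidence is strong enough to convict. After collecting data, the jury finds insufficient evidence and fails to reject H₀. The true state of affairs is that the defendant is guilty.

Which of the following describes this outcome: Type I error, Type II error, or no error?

Type II error

The conventional null hypothesis here is that the defendant is innocent.
H₀ was not rejected, but H₀ is actually false.
Failing to reject a false null hypothesis is a Type II error (false negative).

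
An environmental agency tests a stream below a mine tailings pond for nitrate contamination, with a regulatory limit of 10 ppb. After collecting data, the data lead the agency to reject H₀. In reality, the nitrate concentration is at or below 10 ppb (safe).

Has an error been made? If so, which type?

The conventional null hypothesis here is that the nitrate concentration is at or below 10 ppb (safe).
H₀ was rejected, but H₀ is actually true.
Rejecting a true null hypothesis is a Type I error (false positive).

Type I error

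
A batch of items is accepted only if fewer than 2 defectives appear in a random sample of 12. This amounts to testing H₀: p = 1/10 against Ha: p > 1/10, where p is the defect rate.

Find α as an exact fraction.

340997748211/1000000000000

The significance level is the probability, assuming p = 1/10, of seeing 2 or more defectives in 12 draws.
Via the complement, α = 1 − Σ_{j=0}^{1} C(12,j)(1/10)^j(9/10)^{12-j} = 340997748211/1000000000000.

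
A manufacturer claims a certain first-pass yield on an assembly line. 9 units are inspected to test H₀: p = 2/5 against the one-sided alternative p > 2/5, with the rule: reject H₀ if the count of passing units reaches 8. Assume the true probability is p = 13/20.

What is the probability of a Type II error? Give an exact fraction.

112501116301/128000000000

A Type II error is failing to reject when Ha holds: with p = 13/20, β = P(X ≤ 7).
Adding the binomial probabilities P(X=0)+…+P(X=7) at p = 13/20 gives 112501116301/128000000000.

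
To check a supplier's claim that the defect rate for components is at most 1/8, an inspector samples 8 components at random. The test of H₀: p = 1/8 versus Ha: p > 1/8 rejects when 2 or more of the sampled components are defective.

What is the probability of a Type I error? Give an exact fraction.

4424071/16777216

Under H₀, Y ~ Binomial(8, 1/8); the Type I error rate is P(Y ≥ 2).
Via the complement, α = 1 − Σ_{j=0}^{1} C(8,j)(1/8)^j(7/8)^{8-j} = 4424071/16777216.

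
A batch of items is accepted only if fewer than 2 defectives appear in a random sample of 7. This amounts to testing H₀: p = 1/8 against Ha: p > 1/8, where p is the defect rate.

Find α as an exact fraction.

225033/1048576

Under H₀, Y ~ Binomial(7, 1/8); the Type I error rate is P(Y ≥ 2).
α = 1 − P(Y ≤ 1) = 1 − 823543/1048576 = 225033/1048576.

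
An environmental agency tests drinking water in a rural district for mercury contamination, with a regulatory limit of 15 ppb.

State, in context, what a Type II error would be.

A Type II error would mean concluding that the mercury concentration is at or below 15 ppb (safe) (or at least failing to establish that the mercury concentration exceeds 15 ppb) when in fact the mercury concentration exceeds 15 ppb.

With the conventional null hypothesis that the mercury concentration is at or below 15 ppb (safe):
A Type II error is failing to reject H₀ when H₀ is false.
Here that means certifying the site as safe when actually the mercury concentration exceeds 15 ppb.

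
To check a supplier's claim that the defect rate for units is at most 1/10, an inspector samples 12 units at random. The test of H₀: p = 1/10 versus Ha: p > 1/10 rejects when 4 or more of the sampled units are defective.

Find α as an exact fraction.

The significance level is the probability, assuming p = 1/10, of seeing 4 or more defectives in 12 draws.
Via the complement, α = 1 − Σ_{j=0}^{3} C(12,j)(1/10)^j(9/10)^{12-j} = 5127494033/200000000000.

5127494033/200000000000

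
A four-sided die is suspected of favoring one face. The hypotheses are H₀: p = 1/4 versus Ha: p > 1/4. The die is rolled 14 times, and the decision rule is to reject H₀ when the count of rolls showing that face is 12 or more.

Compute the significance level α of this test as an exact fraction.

α = P(reject H₀ | H₀ true) = P(Y ≥ 12 | p = 1/4), with Y ~ Binomial(14, 1/4).
P(Y ≥ 12) = Σ_{j=12}^{14} C(14,j)·(1/4)^j·(3/4)^{14-j} = 431/134217728.

431/134217728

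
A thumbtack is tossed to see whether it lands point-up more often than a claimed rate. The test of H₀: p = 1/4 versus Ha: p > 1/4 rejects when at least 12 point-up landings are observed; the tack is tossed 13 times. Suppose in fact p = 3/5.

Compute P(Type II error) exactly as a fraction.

1205291336/1220703125

Under the alternative p = 3/5, X ~ Binomial(13, 3/5); β is the probability the test does not reject, P(X < 12).
Summing C(13,j)·(3/5)^j·(2/5)^{13-j} for j = 0..11 gives 1205291336/1220703125.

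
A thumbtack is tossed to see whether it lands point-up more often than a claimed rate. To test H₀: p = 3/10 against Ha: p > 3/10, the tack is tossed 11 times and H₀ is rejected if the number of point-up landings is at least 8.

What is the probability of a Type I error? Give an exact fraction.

2145447/500000000

The Type I error probability is α = P(X ≥ 8) computed under H₀, where X ~ Binomial(11, 3/10).
Summing C(11,j)(3/10)^j(7/10)^{11−j} for j = 8,…,11 gives 2145447/500000000.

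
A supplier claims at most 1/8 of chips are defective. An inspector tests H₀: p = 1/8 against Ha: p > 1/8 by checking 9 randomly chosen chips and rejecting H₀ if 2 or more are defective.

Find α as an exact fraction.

The significance level is the probability, assuming p = 1/8, of seeing 2 or more defectives in 9 draws.
Via the complement, α = 1 − Σ_{j=0}^{1} C(9,j)(1/8)^j(7/8)^{9-j} = 2623807/8388608.

2623807/8388608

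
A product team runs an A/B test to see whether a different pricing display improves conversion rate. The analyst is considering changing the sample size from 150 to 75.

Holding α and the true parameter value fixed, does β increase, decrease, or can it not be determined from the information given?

Reducing n widens both sampling distributions, so the test has less ability to distinguish Ha from H₀.

It increases.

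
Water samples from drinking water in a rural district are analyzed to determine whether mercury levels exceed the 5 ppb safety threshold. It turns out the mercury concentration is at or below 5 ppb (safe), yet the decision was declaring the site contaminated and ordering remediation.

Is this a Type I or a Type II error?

Type I error

The null hypothesis here is that the mercury concentration is at or below 5 ppb (safe).
'Declaring the site contaminated and ordering remediation' corresponds to rejecting H₀.
H₀ was rejected but H₀ is true — a Type I error (false positive).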